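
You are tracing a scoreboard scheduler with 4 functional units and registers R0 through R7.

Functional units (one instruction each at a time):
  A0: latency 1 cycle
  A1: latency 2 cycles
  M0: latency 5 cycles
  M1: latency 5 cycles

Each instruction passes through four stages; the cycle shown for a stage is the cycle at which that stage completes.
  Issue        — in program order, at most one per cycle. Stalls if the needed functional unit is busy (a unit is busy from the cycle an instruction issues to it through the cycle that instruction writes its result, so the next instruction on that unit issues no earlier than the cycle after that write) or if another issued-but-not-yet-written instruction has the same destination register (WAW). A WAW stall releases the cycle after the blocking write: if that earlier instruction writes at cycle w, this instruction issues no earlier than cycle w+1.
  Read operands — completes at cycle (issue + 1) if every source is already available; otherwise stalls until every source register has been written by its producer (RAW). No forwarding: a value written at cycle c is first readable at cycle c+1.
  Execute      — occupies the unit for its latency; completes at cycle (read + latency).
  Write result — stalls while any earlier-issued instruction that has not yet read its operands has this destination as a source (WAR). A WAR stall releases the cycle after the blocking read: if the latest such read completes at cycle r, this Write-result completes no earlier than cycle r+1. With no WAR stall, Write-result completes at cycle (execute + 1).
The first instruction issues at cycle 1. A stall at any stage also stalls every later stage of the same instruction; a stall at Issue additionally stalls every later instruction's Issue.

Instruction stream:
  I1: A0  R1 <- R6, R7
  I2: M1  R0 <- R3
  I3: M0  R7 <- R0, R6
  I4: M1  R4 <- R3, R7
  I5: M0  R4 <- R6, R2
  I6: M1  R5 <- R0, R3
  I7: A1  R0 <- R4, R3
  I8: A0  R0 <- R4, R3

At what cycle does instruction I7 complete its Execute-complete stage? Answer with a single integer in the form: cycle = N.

cycle = 34

cycle 1: I1→A0
cycle 2: I1 RO; I2→M1
cycle 3: I1 EX; I2 RO; I3→M0
cycle 4: I1 WR R1
cycle 8: I2 EX
cycle 9: I2 WR R0
cycle 10: I3 RO; I4→M1
cycle 15: I3 EX
cycle 16: I3 WR R7
cycle 17: I4 RO
cycle 22: I4 EX
cycle 23: I4 WR R4
cycle 24: I5→M0
cycle 25: I5 RO; I6→M1
cycle 26: I6 RO; I7→A1
cycle 30: I5 EX
cycle 31: I5 WR R4; I6 EX
cycle 32: I6 WR R5; I7 RO
cycle 34: I7 EX
cycle 35: I7 WR R0
cycle 36: I8→A0
cycle 37: I8 RO
cycle 38: I8 EX
cycle 39: I8 WR R0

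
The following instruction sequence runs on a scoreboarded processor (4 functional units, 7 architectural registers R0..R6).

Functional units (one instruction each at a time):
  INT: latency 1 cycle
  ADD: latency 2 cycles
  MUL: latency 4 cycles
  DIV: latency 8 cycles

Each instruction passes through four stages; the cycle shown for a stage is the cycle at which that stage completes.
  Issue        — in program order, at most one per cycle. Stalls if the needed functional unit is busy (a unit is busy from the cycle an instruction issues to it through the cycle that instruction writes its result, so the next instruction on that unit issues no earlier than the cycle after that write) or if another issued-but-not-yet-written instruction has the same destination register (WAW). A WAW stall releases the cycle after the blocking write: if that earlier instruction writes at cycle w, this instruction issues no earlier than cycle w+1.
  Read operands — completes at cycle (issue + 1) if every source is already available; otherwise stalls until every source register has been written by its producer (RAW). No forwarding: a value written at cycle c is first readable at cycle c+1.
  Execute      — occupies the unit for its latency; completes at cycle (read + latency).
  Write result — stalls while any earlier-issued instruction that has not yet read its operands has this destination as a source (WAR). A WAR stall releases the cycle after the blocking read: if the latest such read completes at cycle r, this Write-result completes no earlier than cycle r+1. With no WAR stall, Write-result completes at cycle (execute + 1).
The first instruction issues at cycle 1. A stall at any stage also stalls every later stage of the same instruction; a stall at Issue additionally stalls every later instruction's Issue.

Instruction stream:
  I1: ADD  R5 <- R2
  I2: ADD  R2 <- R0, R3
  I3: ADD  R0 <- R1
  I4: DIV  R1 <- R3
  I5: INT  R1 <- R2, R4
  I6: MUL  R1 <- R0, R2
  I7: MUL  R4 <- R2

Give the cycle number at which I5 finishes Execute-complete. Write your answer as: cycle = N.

c1: I1 issues→ADD
c2: I1 reads
c4: I1 exec-done
c5: I1 writes R5
c6: I2 issues→ADD
c7: I2 reads
c9: I2 exec-done
c10: I2 writes R2
c11: I3 issues→ADD
c12: I3 reads · I4 issues→DIV
c13: I4 reads
c14: I3 exec-done
c15: I3 writes R0
c21: I4 exec-done
c22: I4 writes R1
c23: I5 issues→INT
c24: I5 reads
c25: I5 exec-done
c26: I5 writes R1
c27: I6 issues→MUL
c28: I6 reads
c32: I6 exec-done
c33: I6 writes R1
c34: I7 issues→MUL
c35: I7 reads
c39: I7 exec-done
c40: I7 writes R4

cycle = 25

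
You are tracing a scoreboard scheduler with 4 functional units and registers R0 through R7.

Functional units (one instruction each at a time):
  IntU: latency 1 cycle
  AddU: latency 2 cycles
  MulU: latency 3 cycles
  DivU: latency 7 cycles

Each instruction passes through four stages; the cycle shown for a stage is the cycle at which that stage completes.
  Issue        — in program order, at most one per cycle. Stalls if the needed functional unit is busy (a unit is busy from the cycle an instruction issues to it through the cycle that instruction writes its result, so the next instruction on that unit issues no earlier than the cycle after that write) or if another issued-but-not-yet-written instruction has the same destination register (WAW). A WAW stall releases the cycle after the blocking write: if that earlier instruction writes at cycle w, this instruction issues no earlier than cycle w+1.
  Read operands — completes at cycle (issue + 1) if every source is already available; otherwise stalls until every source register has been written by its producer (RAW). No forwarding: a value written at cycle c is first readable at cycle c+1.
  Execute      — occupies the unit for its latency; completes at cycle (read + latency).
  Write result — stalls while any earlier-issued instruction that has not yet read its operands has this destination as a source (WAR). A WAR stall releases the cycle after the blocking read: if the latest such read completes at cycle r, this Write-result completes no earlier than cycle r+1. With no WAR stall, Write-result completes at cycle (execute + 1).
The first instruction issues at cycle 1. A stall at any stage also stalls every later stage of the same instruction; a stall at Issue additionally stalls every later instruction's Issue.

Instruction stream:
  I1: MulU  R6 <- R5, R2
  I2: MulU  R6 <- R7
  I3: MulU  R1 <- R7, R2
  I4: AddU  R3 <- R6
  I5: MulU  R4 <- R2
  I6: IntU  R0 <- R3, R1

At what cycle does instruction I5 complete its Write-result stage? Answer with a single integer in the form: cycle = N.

cycle = 24

1) issue 1, read 2, done 5, write 6
2) issue 7, read 8, done 11, write 12  <struct: MulU busy until I1 writes@6>
3) issue 13, read 14, done 17, write 18  <struct: MulU busy until I2 writes@12>
4) issue 14, read 15, done 17, write 18
5) issue 19, read 20, done 23, write 24  <struct: MulU busy until I3 writes@18>
6) issue 20, read 21, done 22, write 23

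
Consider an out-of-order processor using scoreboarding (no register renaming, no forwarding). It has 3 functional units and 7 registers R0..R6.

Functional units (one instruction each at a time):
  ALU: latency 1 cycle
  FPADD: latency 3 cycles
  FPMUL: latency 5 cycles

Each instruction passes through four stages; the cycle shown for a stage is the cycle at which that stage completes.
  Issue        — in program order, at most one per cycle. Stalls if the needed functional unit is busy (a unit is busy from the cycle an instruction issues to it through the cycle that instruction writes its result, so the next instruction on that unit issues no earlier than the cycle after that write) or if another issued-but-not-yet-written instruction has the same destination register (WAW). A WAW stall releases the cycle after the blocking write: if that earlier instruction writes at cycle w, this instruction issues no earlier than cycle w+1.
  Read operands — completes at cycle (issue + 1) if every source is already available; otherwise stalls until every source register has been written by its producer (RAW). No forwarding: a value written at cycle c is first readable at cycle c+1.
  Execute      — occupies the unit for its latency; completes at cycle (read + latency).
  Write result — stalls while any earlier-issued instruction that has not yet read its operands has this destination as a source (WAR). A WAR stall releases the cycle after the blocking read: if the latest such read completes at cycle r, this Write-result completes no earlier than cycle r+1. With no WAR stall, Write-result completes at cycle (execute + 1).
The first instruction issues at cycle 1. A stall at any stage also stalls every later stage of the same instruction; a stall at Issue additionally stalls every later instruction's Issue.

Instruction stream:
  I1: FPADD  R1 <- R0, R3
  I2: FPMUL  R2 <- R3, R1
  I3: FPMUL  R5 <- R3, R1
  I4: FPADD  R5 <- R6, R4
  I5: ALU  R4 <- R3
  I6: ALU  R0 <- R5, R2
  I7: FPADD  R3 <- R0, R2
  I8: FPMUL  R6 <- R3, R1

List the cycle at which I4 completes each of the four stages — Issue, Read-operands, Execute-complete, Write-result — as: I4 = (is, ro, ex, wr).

I1  is:1  ro:2  ex:5  wr:6
I2  is:2  ro:7  ex:12  wr:13  — RAW R1: wait I1 write@6
I3  is:14  ro:15  ex:20  wr:21  — struct: FPMUL busy until I2 writes@13
I4  is:22  ro:23  ex:26  wr:27  — WAW R5: wait I3 write@21
I5  is:23  ro:24  ex:25  wr:26
I6  is:27  ro:28  ex:29  wr:30  — struct: ALU busy until I5 writes@26
I7  is:28  ro:31  ex:34  wr:35  — RAW R0: wait I6 write@30
I8  is:29  ro:36  ex:41  wr:42  — RAW R3: wait I7 write@35

I4 = (22, 23, 26, 27)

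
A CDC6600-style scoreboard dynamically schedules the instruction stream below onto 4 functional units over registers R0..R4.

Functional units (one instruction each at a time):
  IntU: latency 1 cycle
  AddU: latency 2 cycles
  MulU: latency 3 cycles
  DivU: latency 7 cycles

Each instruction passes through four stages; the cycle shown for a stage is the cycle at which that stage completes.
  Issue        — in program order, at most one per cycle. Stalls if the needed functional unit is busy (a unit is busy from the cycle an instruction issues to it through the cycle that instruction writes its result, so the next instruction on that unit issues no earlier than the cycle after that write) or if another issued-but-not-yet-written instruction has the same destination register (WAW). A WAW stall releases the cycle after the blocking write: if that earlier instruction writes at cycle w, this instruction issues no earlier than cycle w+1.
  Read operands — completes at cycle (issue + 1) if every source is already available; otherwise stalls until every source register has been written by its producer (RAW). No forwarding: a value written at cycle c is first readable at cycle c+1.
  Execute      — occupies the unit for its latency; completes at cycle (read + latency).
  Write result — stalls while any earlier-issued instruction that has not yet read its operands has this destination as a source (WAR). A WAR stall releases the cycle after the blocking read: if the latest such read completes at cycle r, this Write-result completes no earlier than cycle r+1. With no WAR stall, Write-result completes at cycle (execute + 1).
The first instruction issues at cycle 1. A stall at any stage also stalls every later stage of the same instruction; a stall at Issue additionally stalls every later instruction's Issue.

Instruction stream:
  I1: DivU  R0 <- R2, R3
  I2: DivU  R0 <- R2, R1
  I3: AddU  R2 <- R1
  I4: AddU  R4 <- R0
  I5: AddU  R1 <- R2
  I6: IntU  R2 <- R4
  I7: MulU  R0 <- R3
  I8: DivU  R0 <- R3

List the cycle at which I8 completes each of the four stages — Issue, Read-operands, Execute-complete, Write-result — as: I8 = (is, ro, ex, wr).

I8 = (33, 34, 41, 42)

I1  is:1  ro:2  ex:9  wr:10
I2  is:11  ro:12  ex:19  wr:20  — struct: DivU busy until I1 writes@10
I3  is:12  ro:13  ex:15  wr:16
I4  is:17  ro:21  ex:23  wr:24  — struct: AddU busy until I3 writes@16, RAW R0: wait I2 write@20
I5  is:25  ro:26  ex:28  wr:29  — struct: AddU busy until I4 writes@24
I6  is:26  ro:27  ex:28  wr:29
I7  is:27  ro:28  ex:31  wr:32
I8  is:33  ro:34  ex:41  wr:42  — WAW R0: wait I7 write@32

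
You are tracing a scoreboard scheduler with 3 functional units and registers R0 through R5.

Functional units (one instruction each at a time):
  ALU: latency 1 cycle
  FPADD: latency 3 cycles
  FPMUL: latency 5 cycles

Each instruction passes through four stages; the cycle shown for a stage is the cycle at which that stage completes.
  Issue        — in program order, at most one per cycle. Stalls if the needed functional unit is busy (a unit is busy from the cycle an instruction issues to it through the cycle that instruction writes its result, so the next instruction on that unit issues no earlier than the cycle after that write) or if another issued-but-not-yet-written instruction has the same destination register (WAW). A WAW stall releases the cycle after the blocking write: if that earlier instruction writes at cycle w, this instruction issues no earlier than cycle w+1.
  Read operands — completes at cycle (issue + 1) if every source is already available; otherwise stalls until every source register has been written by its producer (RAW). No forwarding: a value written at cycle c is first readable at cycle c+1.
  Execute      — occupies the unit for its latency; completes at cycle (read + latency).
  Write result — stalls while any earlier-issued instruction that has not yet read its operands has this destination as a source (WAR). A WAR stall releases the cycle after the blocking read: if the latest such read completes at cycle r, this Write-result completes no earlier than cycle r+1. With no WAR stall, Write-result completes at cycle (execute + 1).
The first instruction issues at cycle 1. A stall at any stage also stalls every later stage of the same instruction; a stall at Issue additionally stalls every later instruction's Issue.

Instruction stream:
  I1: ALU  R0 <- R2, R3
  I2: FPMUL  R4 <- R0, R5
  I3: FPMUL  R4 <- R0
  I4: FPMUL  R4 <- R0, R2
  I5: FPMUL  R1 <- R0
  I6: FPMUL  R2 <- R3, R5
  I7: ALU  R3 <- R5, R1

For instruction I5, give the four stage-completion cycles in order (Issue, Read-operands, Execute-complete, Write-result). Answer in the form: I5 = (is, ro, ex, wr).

t=1  issue I1 (ALU)
t=2  I1 read-ops | issue I2 (FPMUL)
t=3  I1 finished on ALU
t=4  I1→R0
t=5  I2 read-ops
t=10  I2 finished on FPMUL
t=11  I2→R4
t=12  issue I3 (FPMUL)
t=13  I3 read-ops
t=18  I3 finished on FPMUL
t=19  I3→R4
t=20  issue I4 (FPMUL)
t=21  I4 read-ops
t=26  I4 finished on FPMUL
t=27  I4→R4
t=28  issue I5 (FPMUL)
t=29  I5 read-ops
t=34  I5 finished on FPMUL
t=35  I5→R1
t=36  issue I6 (FPMUL)
t=37  I6 read-ops | issue I7 (ALU)
t=38  I7 read-ops
t=39  I7 finished on ALU
t=40  I7→R3
t=42  I6 finished on FPMUL
t=43  I6→R2

I5 = (28, 29, 34, 35)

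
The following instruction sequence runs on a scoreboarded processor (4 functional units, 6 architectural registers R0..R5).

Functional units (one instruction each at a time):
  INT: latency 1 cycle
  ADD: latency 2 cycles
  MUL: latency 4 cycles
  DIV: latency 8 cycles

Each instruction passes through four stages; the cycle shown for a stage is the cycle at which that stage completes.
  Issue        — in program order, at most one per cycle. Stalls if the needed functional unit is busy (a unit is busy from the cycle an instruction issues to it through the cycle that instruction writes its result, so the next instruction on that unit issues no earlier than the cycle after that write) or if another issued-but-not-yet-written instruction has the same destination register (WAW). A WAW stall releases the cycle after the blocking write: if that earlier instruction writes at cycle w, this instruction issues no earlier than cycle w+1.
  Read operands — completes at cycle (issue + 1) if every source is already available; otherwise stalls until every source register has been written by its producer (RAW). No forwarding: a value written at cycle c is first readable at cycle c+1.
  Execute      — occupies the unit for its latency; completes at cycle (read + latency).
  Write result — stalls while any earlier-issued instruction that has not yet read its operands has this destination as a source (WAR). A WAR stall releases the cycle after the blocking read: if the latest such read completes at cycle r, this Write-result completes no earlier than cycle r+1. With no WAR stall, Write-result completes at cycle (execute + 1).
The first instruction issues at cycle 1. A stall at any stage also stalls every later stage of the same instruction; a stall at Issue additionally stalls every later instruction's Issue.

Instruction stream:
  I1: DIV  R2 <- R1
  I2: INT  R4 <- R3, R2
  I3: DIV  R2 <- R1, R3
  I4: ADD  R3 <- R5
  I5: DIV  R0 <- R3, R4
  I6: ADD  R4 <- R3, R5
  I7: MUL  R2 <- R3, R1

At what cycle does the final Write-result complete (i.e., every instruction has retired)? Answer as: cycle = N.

t=1  I1 issues→DIV
t=2  I1 reads; I2 issues→INT
t=10  I1 exec-done
t=11  I1 writes R2
t=12  I2 reads; I3 issues→DIV
t=13  I2 exec-done; I3 reads; I4 issues→ADD
t=14  I2 writes R4; I4 reads
t=16  I4 exec-done
t=17  I4 writes R3
t=21  I3 exec-done
t=22  I3 writes R2
t=23  I5 issues→DIV
t=24  I5 reads; I6 issues→ADD
t=25  I6 reads; I7 issues→MUL
t=26  I7 reads
t=27  I6 exec-done
t=28  I6 writes R4
t=30  I7 exec-done
t=31  I7 writes R2
t=32  I5 exec-done
t=33  I5 writes R0

cycle = 33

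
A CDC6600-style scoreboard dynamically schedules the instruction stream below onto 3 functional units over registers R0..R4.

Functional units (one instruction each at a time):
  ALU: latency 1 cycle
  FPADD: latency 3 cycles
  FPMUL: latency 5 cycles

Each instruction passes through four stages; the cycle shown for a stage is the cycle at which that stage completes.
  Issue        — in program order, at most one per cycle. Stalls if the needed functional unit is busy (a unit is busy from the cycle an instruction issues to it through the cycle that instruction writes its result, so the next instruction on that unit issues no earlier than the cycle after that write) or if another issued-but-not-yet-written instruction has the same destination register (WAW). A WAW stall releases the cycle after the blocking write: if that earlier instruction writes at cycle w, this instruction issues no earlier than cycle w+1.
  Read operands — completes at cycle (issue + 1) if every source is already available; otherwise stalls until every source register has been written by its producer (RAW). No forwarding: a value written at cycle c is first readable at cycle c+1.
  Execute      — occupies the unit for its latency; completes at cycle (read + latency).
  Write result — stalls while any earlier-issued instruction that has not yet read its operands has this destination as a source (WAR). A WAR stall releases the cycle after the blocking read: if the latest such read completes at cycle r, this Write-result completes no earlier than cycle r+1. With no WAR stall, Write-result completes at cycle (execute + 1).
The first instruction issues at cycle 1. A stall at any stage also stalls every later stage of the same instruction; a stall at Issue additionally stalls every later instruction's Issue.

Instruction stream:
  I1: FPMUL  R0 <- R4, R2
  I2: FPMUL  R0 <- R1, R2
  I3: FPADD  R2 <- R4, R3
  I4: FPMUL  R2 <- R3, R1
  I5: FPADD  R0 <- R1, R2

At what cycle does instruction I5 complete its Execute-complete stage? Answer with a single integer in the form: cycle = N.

I1  is:1  ro:2  ex:7  wr:8
I2  is:9  ro:10  ex:15  wr:16  — struct: FPMUL busy until I1 writes@8
I3  is:10  ro:11  ex:14  wr:15
I4  is:17  ro:18  ex:23  wr:24  — struct: FPMUL busy until I2 writes@16
I5  is:18  ro:25  ex:28  wr:29  — RAW R2: wait I4 write@24

cycle = 28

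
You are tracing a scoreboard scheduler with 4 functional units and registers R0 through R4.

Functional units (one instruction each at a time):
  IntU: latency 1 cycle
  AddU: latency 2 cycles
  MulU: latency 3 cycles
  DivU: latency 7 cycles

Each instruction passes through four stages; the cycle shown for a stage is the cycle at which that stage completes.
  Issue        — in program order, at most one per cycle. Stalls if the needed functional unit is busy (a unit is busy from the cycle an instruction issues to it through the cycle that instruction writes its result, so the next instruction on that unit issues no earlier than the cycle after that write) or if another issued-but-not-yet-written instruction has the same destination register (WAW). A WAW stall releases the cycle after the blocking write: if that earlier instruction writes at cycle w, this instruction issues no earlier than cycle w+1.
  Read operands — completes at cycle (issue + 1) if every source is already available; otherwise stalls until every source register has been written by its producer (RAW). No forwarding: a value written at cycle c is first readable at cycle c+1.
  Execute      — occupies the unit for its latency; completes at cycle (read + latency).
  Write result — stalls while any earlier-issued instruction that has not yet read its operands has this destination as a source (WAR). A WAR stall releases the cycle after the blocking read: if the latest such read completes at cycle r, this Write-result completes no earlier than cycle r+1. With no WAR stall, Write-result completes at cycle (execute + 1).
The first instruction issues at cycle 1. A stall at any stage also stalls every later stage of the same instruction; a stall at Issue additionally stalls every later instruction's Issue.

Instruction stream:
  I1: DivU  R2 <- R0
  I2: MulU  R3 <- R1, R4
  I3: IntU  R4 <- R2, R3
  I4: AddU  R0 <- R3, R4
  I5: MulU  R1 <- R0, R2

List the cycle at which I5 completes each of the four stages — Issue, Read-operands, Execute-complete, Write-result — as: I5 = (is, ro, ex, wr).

I5 = (8, 18, 21, 22)

I1  is:1  ro:2  ex:9  wr:10
I2  is:2  ro:3  ex:6  wr:7
I3  is:3  ro:11  ex:12  wr:13  — RAW R2: wait I1 write@10
I4  is:4  ro:14  ex:16  wr:17  — RAW R4: wait I3 write@13
I5  is:8  ro:18  ex:21  wr:22  — struct: MulU busy until I2 writes@7, RAW R0: wait I4 write@17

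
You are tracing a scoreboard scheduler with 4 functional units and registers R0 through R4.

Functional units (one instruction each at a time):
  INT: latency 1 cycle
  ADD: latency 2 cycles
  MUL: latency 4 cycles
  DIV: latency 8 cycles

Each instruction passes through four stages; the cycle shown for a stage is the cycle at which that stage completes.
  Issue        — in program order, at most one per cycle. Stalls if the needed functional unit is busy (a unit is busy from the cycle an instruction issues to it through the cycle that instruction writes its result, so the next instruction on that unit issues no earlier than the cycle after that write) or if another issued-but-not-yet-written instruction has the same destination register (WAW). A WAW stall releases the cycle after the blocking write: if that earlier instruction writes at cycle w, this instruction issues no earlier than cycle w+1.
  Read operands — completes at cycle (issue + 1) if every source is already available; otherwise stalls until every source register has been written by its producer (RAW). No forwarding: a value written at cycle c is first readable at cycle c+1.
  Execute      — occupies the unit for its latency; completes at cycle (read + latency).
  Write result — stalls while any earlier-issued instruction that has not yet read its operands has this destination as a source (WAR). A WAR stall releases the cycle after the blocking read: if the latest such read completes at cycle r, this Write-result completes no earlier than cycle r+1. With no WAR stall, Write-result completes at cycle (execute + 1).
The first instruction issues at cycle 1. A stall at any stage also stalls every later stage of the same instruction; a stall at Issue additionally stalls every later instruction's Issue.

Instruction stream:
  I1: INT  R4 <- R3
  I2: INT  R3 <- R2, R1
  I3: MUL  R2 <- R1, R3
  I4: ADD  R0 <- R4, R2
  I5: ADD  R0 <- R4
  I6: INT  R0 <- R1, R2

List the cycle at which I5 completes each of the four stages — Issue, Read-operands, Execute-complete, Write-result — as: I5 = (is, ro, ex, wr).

I5 = (19, 20, 22, 23)

I1: IS=1 RO=2 EX=3 WR=4
I2: IS=5 RO=6 EX=7 WR=8  [struct: INT busy until I1 writes@4]
I3: IS=6 RO=9 EX=13 WR=14  [RAW R3: wait I2 write@8]
I4: IS=7 RO=15 EX=17 WR=18  [RAW R2: wait I3 write@14]
I5: IS=19 RO=20 EX=22 WR=23  [struct: ADD busy until I4 writes@18]
I6: IS=24 RO=25 EX=26 WR=27  [WAW R0: wait I5 write@23]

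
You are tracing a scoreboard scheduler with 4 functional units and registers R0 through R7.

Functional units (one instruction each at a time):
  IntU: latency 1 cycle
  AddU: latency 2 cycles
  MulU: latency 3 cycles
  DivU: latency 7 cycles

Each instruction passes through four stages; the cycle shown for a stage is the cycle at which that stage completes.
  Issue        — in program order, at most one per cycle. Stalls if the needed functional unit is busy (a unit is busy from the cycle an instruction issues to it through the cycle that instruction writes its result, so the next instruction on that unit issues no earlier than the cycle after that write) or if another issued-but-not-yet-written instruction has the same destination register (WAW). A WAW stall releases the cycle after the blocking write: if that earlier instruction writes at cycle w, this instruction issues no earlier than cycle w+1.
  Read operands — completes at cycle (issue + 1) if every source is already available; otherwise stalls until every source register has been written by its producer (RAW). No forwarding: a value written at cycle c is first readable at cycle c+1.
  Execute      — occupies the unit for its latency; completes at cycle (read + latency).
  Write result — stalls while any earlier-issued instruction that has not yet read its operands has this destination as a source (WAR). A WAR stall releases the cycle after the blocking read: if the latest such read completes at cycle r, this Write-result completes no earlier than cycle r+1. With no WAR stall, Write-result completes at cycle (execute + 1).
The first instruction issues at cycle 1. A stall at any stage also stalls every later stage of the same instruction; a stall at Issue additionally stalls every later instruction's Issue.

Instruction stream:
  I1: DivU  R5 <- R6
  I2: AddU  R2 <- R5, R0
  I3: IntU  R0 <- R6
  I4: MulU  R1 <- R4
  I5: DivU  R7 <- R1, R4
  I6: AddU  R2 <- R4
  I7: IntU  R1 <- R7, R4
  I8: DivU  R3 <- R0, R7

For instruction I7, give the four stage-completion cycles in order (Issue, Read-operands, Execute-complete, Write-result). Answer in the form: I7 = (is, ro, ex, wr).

I7 = (16, 21, 22, 23)

  I1 | 1 | 2 | 9 | 10
  I2 | 2 | 11 | 13 | 14   RAW R5: wait I1 write@10
  I3 | 3 | 4 | 5 | 12   WAR R0: wait I2 read@11
  I4 | 4 | 5 | 8 | 9
  I5 | 11 | 12 | 19 | 20   struct: DivU busy until I1 writes@10
  I6 | 15 | 16 | 18 | 19   struct: AddU busy until I2 writes@14
  I7 | 16 | 21 | 22 | 23   RAW R7: wait I5 write@20
  I8 | 21 | 22 | 29 | 30   struct: DivU busy until I5 writes@20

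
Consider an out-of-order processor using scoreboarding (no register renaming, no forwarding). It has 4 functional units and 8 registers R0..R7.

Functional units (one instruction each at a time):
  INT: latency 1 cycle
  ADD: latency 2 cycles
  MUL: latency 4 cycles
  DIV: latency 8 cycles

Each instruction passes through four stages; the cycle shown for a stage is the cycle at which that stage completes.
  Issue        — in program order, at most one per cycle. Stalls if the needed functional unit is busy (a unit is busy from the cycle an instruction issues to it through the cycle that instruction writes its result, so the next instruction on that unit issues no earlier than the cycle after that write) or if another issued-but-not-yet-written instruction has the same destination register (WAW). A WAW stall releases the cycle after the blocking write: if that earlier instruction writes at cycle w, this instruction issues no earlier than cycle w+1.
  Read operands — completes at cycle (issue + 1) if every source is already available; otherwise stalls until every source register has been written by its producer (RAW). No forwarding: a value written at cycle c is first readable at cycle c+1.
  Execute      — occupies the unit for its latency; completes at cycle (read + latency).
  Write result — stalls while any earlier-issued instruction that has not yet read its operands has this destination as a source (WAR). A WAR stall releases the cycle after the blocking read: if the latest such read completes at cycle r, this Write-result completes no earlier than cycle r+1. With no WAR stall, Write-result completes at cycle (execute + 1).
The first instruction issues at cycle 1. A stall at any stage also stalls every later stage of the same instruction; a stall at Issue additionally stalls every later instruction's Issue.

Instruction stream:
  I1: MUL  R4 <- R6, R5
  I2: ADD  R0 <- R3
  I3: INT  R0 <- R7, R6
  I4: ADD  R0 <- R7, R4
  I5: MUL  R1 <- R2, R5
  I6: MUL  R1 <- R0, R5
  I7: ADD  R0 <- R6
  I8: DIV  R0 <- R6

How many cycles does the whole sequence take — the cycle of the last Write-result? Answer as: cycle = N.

I1  is:1  ro:2  ex:6  wr:7
I2  is:2  ro:3  ex:5  wr:6
I3  is:7  ro:8  ex:9  wr:10  — WAW R0: wait I2 write@6
I4  is:11  ro:12  ex:14  wr:15  — WAW R0: wait I3 write@10
I5  is:12  ro:13  ex:17  wr:18
I6  is:19  ro:20  ex:24  wr:25  — struct: MUL busy until I5 writes@18
I7  is:20  ro:21  ex:23  wr:24
I8  is:25  ro:26  ex:34  wr:35  — WAW R0: wait I7 write@24

cycle = 35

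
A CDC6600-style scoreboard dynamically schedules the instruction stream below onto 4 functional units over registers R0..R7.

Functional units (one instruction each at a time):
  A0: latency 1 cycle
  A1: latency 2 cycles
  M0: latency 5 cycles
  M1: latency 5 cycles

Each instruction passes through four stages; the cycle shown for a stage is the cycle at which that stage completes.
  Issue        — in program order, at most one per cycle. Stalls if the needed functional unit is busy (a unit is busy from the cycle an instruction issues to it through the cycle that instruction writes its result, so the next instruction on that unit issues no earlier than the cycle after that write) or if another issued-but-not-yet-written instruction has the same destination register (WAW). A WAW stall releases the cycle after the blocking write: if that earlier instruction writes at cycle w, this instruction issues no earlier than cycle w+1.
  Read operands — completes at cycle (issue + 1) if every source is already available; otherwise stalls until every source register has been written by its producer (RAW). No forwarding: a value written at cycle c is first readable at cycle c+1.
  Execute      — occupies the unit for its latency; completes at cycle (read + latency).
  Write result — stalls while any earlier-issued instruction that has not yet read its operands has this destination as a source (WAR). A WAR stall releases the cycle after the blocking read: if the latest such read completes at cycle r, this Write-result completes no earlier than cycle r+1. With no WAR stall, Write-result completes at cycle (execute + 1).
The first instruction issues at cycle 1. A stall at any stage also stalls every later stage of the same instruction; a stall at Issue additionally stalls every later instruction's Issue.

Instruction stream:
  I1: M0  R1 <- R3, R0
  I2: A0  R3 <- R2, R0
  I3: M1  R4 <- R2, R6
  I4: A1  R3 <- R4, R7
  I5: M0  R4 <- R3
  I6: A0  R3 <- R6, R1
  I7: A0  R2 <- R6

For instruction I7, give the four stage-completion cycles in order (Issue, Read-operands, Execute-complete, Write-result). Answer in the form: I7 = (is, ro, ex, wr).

I7 = (19, 20, 21, 22)

I1  is:1  ro:2  ex:7  wr:8
I2  is:2  ro:3  ex:4  wr:5
I3  is:3  ro:4  ex:9  wr:10
I4  is:6  ro:11  ex:13  wr:14  — WAW R3: wait I2 write@5, RAW R4: wait I3 write@10
I5  is:11  ro:15  ex:20  wr:21  — WAW R4: wait I3 write@10, RAW R3: wait I4 write@14
I6  is:15  ro:16  ex:17  wr:18  — WAW R3: wait I4 write@14
I7  is:19  ro:20  ex:21  wr:22  — struct: A0 busy until I6 writes@18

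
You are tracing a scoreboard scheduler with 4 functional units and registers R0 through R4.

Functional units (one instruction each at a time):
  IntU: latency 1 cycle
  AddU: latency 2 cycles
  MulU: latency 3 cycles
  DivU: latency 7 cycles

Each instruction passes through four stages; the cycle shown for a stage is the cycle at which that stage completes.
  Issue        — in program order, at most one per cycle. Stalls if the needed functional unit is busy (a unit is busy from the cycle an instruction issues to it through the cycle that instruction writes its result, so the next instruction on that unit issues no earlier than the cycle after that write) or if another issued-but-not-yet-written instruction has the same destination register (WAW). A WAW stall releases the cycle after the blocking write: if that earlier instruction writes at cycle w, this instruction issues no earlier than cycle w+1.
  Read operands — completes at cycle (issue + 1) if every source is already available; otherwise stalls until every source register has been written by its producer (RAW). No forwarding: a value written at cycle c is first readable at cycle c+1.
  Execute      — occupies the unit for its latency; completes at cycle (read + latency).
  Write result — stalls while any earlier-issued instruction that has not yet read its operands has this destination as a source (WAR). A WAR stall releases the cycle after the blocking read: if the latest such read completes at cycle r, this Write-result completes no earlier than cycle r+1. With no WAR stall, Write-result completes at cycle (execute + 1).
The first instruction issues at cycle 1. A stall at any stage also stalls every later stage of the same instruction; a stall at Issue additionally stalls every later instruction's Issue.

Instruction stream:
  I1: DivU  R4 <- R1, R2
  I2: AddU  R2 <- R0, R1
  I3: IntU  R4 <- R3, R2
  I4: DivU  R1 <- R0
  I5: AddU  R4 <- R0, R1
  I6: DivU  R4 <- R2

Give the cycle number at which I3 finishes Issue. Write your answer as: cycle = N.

I1  is:1  ro:2  ex:9  wr:10
I2  is:2  ro:3  ex:5  wr:6
I3  is:11  ro:12  ex:13  wr:14  — WAW R4: wait I1 write@10
I4  is:12  ro:13  ex:20  wr:21
I5  is:15  ro:22  ex:24  wr:25  — WAW R4: wait I3 write@14, RAW R1: wait I4 write@21
I6  is:26  ro:27  ex:34  wr:35  — WAW R4: wait I5 write@25

cycle = 11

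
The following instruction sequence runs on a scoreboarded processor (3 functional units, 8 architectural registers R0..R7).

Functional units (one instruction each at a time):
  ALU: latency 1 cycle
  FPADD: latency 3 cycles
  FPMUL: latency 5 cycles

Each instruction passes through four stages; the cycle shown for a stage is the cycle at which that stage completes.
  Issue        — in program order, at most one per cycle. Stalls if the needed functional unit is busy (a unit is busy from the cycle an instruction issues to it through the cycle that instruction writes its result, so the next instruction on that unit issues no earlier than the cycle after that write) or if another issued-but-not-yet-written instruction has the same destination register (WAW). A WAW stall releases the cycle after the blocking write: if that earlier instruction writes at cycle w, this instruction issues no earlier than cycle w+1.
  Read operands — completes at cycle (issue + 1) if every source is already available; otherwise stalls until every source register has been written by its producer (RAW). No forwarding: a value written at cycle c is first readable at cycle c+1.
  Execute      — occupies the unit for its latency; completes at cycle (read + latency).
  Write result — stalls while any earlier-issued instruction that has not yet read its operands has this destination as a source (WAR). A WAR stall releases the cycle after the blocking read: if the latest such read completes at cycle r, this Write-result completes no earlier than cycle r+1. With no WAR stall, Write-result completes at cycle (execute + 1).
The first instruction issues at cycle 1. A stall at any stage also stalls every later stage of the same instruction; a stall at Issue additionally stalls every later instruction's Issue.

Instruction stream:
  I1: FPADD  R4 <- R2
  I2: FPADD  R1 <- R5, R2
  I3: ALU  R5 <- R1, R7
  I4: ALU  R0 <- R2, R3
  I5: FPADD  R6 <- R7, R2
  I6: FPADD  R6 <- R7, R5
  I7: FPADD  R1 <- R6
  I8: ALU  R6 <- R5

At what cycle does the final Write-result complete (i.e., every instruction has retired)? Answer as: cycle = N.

cycle = 34

t=1  I1 issues→FPADD
t=2  I1 reads
t=5  I1 exec-done
t=6  I1 writes R4
t=7  I2 issues→FPADD
t=8  I2 reads · I3 issues→ALU
t=11  I2 exec-done
t=12  I2 writes R1
t=13  I3 reads
t=14  I3 exec-done
t=15  I3 writes R5
t=16  I4 issues→ALU
t=17  I4 reads · I5 issues→FPADD
t=18  I4 exec-done · I5 reads
t=19  I4 writes R0
t=21  I5 exec-done
t=22  I5 writes R6
t=23  I6 issues→FPADD
t=24  I6 reads
t=27  I6 exec-done
t=28  I6 writes R6
t=29  I7 issues→FPADD
t=30  I7 reads · I8 issues→ALU
t=31  I8 reads
t=32  I8 exec-done
t=33  I7 exec-done · I8 writes R6
t=34  I7 writes R1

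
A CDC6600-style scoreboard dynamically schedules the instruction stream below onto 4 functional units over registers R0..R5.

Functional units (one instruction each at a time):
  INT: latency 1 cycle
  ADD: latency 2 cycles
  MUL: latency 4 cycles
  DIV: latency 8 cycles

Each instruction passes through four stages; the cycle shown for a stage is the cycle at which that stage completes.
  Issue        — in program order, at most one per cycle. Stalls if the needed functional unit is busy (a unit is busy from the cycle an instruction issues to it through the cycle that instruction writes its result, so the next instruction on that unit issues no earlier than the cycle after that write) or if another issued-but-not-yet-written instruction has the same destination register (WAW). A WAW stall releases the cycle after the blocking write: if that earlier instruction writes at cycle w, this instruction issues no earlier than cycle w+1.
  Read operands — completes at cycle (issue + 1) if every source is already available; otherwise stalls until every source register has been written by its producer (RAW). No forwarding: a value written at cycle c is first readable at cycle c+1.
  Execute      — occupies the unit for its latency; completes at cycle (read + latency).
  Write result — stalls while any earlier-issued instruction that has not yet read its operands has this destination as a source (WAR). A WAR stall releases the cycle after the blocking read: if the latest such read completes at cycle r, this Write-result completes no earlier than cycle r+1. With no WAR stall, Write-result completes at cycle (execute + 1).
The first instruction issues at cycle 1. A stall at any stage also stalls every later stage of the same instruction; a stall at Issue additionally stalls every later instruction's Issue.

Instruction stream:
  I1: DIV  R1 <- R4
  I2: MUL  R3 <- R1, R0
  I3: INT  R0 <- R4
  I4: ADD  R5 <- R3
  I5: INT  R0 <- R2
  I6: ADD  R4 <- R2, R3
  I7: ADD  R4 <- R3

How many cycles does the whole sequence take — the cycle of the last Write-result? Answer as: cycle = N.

cycle 1: I1 issues→DIV
cycle 2: I1 reads, I2 issues→MUL
cycle 3: I3 issues→INT
cycle 4: I3 reads, I4 issues→ADD
cycle 5: I3 exec-done
cycle 10: I1 exec-done
cycle 11: I1 writes R1
cycle 12: I2 reads
cycle 13: I3 writes R0
cycle 14: I5 issues→INT
cycle 15: I5 reads
cycle 16: I2 exec-done, I5 exec-done
cycle 17: I2 writes R3, I5 writes R0
cycle 18: I4 reads
cycle 20: I4 exec-done
cycle 21: I4 writes R5
cycle 22: I6 issues→ADD
cycle 23: I6 reads
cycle 25: I6 exec-done
cycle 26: I6 writes R4
cycle 27: I7 issues→ADD
cycle 28: I7 reads
cycle 30: I7 exec-done
cycle 31: I7 writes R4

cycle = 31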